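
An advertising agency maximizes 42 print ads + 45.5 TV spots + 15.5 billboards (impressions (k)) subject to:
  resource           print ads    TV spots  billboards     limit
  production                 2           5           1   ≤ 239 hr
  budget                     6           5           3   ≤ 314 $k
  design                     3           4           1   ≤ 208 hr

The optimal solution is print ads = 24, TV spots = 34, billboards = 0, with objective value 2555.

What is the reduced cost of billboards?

-2

Check each constraint at x*: production 218/239 (slack 21); budget 314/314 (tight); design 208/208 (tight).
Since production is not tight, its dual is 0.
From A_Bᵀ y = c: 6·y_budget + 3·y_design = 42; 5·y_budget + 4·y_design = 45.5.
Solving: y_budget = 3.5, y_design = 7.
Reduced cost of billboards: c₃ − yᵀa₃ = 15.5 − (3.5·3 + 7·1) = 15.5 − 17.5 = -2.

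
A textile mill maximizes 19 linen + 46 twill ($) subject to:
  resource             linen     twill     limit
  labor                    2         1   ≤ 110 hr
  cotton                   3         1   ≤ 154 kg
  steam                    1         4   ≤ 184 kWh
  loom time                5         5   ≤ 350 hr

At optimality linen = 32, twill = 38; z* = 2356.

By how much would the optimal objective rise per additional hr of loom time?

2

At the optimum: labor uses 102 of 110 (slack = 8); cotton uses 134 of 154 (slack = 20); steam uses 184 of 184 (binding); loom time uses 350 of 350 (binding).
Since labor, cotton are not tight, their duals are 0.
Dual feasibility on the basic columns requires 1·y_steam + 5·y_loom time = 19, 4·y_steam + 5·y_loom time = 46.
Solving: y_steam = 9, y_loom time = 2.
Shadow price of loom time = 2.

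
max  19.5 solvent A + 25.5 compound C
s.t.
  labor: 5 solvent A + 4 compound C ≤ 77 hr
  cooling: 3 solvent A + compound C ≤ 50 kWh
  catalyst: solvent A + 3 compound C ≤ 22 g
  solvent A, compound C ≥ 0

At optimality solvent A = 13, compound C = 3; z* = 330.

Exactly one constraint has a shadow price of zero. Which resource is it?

labor: 77/77 (binding)
cooling: 42/50 (slack 8)
catalyst: 22/22 (binding)
By complementary slackness, a constraint with positive slack has shadow price 0 → cooling.

cooling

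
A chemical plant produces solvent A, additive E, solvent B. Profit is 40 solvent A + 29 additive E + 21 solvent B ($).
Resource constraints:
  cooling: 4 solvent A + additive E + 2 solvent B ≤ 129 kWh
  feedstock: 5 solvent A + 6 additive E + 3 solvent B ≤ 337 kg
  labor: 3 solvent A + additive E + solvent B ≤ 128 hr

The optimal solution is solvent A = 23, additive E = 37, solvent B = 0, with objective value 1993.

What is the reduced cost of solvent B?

Binding: cooling and feedstock. Non-binding: labor (22 unused).
Since labor is not tight, its dual is 0.
From A_Bᵀ y = c: 4·y_cooling + 5·y_feedstock = 40; 1·y_cooling + 6·y_feedstock = 29.
Solving: y_cooling = 5, y_feedstock = 4.
Reduced cost of solvent B: c₃ − yᵀa₃ = 21 − (5·2 + 4·3) = 21 − 22 = -1.

-1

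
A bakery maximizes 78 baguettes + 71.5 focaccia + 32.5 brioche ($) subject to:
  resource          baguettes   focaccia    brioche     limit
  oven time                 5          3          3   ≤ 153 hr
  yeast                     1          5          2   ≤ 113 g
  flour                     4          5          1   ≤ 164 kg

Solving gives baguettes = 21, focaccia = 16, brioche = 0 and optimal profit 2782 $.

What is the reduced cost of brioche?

Check each constraint at x*: oven time 153/153 (tight); yeast 101/113 (slack 12); flour 164/164 (tight).
Since yeast is not tight, its dual is 0.
The binding rows give the dual system: 5·y_oven time + 4·y_flour = 78 and 3·y_oven time + 5·y_flour = 71.5.
→ y_oven time = 8 and y_flour = 9.5.
Reduced cost of brioche: c₃ − yᵀa₃ = 32.5 − (8·3 + 9.5·1) = 32.5 − 33.5 = -1.

-1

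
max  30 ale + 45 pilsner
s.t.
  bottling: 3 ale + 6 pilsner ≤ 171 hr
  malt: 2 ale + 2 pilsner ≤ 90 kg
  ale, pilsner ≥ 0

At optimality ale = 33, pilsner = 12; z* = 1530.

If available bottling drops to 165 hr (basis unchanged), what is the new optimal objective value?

Check each constraint at x*: bottling 171/171 (tight); malt 90/90 (tight).
The binding rows give the dual system: 3·y_bottling + 2·y_malt = 30 and 6·y_bottling + 2·y_malt = 45.
Solving: y_bottling = 5, y_malt = 7.5.
Δz = y_bottling·Δb = 5 × (-6) = -30, so new z* = 1530 − 30 = 1500.

1500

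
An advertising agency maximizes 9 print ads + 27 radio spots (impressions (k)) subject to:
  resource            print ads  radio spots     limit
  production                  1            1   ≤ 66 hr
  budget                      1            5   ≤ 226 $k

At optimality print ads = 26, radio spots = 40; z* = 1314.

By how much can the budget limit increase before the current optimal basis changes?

Binding constraints: production, budget. The basis is B = [[1,1],[1,5]] with det 4.
Per unit increase in budget, x* moves by d = (-0.25, 0.25).
The basis stays optimal until print ads reaches 0; allowable increase = 104 $k.

104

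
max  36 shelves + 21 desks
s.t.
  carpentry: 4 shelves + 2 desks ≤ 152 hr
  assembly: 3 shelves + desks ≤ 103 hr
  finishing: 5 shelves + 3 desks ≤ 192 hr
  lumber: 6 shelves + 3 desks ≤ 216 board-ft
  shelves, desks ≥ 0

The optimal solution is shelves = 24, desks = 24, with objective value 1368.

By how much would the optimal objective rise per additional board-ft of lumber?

Check each constraint at x*: carpentry 144/152 (slack 8); assembly 96/103 (slack 7); finishing 192/192 (tight); lumber 216/216 (tight).
By complementary slackness, y = 0 for the non-binding constraints.
The binding rows give the dual system: 5·y_finishing + 6·y_lumber = 36 and 3·y_finishing + 3·y_lumber = 21.
→ y_finishing = 6 and y_lumber = 1.
Shadow price of lumber = 1.

1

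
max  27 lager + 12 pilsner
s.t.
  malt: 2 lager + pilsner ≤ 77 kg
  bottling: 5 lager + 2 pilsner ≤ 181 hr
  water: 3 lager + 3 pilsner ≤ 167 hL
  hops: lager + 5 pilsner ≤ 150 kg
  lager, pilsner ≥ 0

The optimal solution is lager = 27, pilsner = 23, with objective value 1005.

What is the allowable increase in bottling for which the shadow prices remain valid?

Binding constraints: malt, bottling. The basis is B = [[2,1],[5,2]] with det -1.
Per unit increase in bottling, x* moves by d = (1, -2).
The basis stays optimal until pilsner reaches 0; allowable increase = 11.5 hr.

11.5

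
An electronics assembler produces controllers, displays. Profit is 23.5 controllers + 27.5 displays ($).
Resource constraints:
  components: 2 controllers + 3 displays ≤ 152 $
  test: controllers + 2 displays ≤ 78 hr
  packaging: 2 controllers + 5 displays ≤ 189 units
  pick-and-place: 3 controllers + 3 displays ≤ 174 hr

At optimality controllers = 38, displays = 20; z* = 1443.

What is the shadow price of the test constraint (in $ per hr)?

At the optimum: components uses 136 of 152 (slack = 16); test uses 78 of 78 (binding); packaging uses 176 of 189 (slack = 13); pick-and-place uses 174 of 174 (binding).
By complementary slackness, y = 0 for the non-binding constraints.
The binding rows give the dual system: 1·y_test + 3·y_pick-and-place = 23.5 and 2·y_test + 3·y_pick-and-place = 27.5.
This yields shadow prices y_test = 4, y_pick-and-place = 6.5.
Shadow price of test = 4.

4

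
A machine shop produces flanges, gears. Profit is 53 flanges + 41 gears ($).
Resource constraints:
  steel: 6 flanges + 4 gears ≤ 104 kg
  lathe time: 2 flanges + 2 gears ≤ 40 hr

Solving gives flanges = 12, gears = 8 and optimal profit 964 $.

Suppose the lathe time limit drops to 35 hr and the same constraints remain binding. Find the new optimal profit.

Check each constraint at x*: steel 104/104 (tight); lathe time 40/40 (tight).
Dual feasibility on the basic columns requires 6·y_steel + 2·y_lathe time = 53, 4·y_steel + 2·y_lathe time = 41.
Solving: y_steel = 6, y_lathe time = 8.5.
Δz = y_lathe time·Δb = 8.5 × (-5) = -42.5, so new z* = 964 − 42.5 = 921.5.

921.5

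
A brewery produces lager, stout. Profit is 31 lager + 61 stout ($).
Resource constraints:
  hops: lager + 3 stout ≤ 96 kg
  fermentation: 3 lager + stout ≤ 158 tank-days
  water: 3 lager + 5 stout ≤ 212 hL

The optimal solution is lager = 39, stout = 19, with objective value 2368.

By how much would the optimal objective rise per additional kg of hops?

At the optimum: hops uses 96 of 96 (binding); fermentation uses 136 of 158 (slack = 22); water uses 212 of 212 (binding).
Slack constraints have shadow price 0 (complementary slackness).
The binding rows give the dual system: 1·y_hops + 3·y_water = 31 and 3·y_hops + 5·y_water = 61.
This yields shadow prices y_hops = 7, y_water = 8.
Shadow price of hops = 7.

7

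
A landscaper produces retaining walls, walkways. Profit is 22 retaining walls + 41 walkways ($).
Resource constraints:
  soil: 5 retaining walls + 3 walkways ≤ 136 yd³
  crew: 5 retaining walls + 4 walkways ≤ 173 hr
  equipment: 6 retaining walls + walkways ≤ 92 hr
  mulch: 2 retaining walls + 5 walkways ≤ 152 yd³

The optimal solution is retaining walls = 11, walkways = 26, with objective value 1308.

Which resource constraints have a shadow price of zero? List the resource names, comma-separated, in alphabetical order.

soil: 133/136 (slack 3)
crew: 159/173 (slack 14)
equipment: 92/92 (binding)
mulch: 152/152 (binding)
By complementary slackness, a constraint with positive slack has shadow price 0 → crew, soil.

crew, soil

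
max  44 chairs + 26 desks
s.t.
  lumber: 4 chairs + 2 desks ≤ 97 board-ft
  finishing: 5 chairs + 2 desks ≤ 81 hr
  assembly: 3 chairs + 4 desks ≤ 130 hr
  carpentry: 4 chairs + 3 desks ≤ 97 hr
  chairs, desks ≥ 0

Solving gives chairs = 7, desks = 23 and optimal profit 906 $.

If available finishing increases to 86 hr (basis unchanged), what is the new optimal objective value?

Check each constraint at x*: lumber 74/97 (slack 23); finishing 81/81 (tight); assembly 113/130 (slack 17); carpentry 97/97 (tight).
By complementary slackness, y = 0 for the non-binding constraints.
From A_Bᵀ y = c: 5·y_finishing + 4·y_carpentry = 44; 2·y_finishing + 3·y_carpentry = 26.
→ y_finishing = 4 and y_carpentry = 6.
Δz = y_finishing·Δb = 4 × (5) = 20, so new z* = 906 + 20 = 926.

926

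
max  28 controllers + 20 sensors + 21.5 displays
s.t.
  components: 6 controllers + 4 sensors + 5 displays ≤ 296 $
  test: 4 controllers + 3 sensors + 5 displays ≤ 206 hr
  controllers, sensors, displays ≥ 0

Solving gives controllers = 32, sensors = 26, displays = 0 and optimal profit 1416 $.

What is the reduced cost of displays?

At the optimum: components uses 296 of 296 (binding); test uses 206 of 206 (binding).
The binding rows give the dual system: 6·y_components + 4·y_test = 28 and 4·y_components + 3·y_test = 20.
→ y_components = 2 and y_test = 4.
Reduced cost of displays: c₃ − yᵀa₃ = 21.5 − (2·5 + 4·5) = 21.5 − 30 = -8.5.

-8.5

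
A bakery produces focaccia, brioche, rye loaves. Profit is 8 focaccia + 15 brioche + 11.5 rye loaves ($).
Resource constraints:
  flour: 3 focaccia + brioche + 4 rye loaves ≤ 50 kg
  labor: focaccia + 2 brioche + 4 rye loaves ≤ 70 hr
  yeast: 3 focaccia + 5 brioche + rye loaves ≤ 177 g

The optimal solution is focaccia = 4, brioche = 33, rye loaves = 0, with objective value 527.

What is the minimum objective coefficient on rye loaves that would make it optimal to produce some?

21

At the optimum: flour uses 45 of 50 (slack = 5); labor uses 70 of 70 (binding); yeast uses 177 of 177 (binding).
By complementary slackness, y = 0 for the non-binding constraint.
Dual feasibility on the basic columns requires 1·y_labor + 3·y_yeast = 8, 2·y_labor + 5·y_yeast = 15.
Solving: y_labor = 5, y_yeast = 1.
rye loaves enters the basis when its profit ≥ yᵀa₃ = 5·4 + 1·1 = 21.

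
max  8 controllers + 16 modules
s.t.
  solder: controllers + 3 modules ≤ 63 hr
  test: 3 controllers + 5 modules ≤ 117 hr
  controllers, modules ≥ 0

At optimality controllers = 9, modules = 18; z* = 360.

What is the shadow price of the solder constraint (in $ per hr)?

Check each constraint at x*: solder 63/63 (tight); test 117/117 (tight).
The binding rows give the dual system: 1·y_solder + 3·y_test = 8 and 3·y_solder + 5·y_test = 16.
→ y_solder = 2 and y_test = 2.
Shadow price of solder = 2.

2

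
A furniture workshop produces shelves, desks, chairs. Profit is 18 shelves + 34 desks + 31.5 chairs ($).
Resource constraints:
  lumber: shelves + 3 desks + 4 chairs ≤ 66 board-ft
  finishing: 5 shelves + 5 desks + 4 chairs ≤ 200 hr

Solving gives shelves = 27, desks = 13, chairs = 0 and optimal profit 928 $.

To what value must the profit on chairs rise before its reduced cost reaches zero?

Check each constraint at x*: lumber 66/66 (tight); finishing 200/200 (tight).
The binding rows give the dual system: 1·y_lumber + 5·y_finishing = 18 and 3·y_lumber + 5·y_finishing = 34.
→ y_lumber = 8 and y_finishing = 2.
chairs enters the basis when its profit ≥ yᵀa₃ = 8·4 + 2·4 = 40.

40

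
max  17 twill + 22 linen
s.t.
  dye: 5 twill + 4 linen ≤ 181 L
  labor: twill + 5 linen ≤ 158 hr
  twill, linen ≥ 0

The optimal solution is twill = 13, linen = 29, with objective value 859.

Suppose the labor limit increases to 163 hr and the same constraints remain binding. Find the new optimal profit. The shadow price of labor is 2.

869

Δb = 5, so new z* = 859 + (2)·(5) = 859 + 10 = 869.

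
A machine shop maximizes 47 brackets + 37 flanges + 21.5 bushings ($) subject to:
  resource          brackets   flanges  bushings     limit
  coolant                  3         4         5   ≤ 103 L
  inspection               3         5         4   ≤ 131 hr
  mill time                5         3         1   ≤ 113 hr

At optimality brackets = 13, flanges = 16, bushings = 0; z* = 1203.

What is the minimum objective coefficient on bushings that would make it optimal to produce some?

At the optimum: coolant uses 103 of 103 (binding); inspection uses 119 of 131 (slack = 12); mill time uses 113 of 113 (binding).
By complementary slackness, y = 0 for the non-binding constraint.
The binding rows give the dual system: 3·y_coolant + 5·y_mill time = 47 and 4·y_coolant + 3·y_mill time = 37.
This yields shadow prices y_coolant = 4, y_mill time = 7.
bushings enters the basis when its profit ≥ yᵀa₃ = 4·5 + 7·1 = 27.

27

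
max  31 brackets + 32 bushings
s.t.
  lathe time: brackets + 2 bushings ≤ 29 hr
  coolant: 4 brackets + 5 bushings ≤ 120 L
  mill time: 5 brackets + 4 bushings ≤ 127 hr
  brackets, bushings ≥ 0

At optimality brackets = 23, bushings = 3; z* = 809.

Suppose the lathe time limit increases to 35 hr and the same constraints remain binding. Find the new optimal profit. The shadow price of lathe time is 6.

845

Δb = 6, so new z* = 809 + (6)·(6) = 809 + 36 = 845.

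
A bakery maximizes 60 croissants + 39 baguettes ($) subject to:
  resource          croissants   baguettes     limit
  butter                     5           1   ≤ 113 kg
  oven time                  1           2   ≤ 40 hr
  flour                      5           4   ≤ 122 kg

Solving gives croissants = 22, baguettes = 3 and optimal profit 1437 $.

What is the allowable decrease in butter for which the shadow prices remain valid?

Binding constraints: butter, flour. The basis is B = [[5,1],[5,4]] with det 15.
Per unit decrease in butter, x* moves by d = (-0.2667, 0.3333).
The basis stays optimal until oven time becomes binding; allowable decrease = 30 kg.

30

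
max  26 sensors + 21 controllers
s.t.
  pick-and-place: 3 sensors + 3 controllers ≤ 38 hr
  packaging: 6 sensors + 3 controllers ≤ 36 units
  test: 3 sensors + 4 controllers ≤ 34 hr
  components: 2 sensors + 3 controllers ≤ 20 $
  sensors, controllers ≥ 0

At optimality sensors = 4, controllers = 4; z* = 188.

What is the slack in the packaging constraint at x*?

0

packaging used = 6·4 + 3·4 = 36; slack = 36 − 36 = 0.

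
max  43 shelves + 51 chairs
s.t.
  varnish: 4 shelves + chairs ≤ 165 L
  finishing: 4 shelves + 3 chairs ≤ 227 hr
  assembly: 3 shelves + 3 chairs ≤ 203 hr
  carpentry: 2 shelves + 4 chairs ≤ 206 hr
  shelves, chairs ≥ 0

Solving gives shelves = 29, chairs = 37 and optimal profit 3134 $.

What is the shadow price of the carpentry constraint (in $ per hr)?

7.5

Binding: finishing and carpentry. Non-binding: varnish (12 unused), assembly (5 unused).
By complementary slackness, y = 0 for the non-binding constraints.
Dual feasibility on the basic columns requires 4·y_finishing + 2·y_carpentry = 43, 3·y_finishing + 4·y_carpentry = 51.
Solving: y_finishing = 7, y_carpentry = 7.5.
Shadow price of carpentry = 7.5.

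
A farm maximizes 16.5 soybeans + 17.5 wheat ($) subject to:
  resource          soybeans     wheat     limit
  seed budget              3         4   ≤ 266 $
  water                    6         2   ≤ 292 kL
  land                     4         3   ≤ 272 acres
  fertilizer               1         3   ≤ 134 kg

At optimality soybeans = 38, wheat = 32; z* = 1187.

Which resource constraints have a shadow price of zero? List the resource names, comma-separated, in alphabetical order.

land, seed budget

seed budget: 242/266 (slack 24)
water: 292/292 (binding)
land: 248/272 (slack 24)
fertilizer: 134/134 (binding)
By complementary slackness, a constraint with positive slack has shadow price 0 → land, seed budget.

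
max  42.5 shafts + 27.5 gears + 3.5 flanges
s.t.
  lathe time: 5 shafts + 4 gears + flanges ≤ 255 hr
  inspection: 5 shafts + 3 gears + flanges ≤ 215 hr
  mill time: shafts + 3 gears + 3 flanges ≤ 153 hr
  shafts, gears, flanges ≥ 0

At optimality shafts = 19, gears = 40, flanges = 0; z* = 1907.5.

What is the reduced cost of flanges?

-5

At the optimum: lathe time uses 255 of 255 (binding); inspection uses 215 of 215 (binding); mill time uses 139 of 153 (slack = 14).
Since mill time is not tight, its dual is 0.
The binding rows give the dual system: 5·y_lathe time + 5·y_inspection = 42.5 and 4·y_lathe time + 3·y_inspection = 27.5.
Solving: y_lathe time = 2, y_inspection = 6.5.
Reduced cost of flanges: c₃ − yᵀa₃ = 3.5 − (2·1 + 6.5·1) = 3.5 − 8.5 = -5.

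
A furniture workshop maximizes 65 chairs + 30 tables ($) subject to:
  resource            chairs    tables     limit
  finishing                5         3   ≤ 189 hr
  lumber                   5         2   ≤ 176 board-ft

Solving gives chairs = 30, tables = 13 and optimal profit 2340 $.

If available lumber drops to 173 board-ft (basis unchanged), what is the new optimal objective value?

Both finishing and lumber are binding at x*.
The binding rows give the dual system: 5·y_finishing + 5·y_lumber = 65 and 3·y_finishing + 2·y_lumber = 30.
→ y_finishing = 4 and y_lumber = 9.
Δz = y_lumber·Δb = 9 × (-3) = -27, so new z* = 2340 − 27 = 2313.

2313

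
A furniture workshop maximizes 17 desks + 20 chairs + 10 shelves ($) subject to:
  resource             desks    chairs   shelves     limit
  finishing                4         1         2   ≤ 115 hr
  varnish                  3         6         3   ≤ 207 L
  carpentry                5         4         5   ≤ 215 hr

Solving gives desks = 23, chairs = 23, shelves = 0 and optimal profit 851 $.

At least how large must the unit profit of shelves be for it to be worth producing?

At the optimum: finishing uses 115 of 115 (binding); varnish uses 207 of 207 (binding); carpentry uses 207 of 215 (slack = 8).
Since carpentry is not tight, its dual is 0.
Dual feasibility on the basic columns requires 4·y_finishing + 3·y_varnish = 17, 1·y_finishing + 6·y_varnish = 20.
This yields shadow prices y_finishing = 2, y_varnish = 3.
shelves enters the basis when its profit ≥ yᵀa₃ = 2·2 + 3·3 = 13.

13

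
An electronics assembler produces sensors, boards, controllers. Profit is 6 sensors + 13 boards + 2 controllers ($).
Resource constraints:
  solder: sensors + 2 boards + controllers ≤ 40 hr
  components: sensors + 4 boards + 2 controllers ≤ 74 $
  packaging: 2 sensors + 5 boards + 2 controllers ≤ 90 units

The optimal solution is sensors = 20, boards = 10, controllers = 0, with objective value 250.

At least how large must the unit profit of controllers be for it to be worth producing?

6

Binding: solder and packaging. Non-binding: components (14 unused).
Slack constraints have shadow price 0 (complementary slackness).
The binding rows give the dual system: 1·y_solder + 2·y_packaging = 6 and 2·y_solder + 5·y_packaging = 13.
→ y_solder = 4 and y_packaging = 1.
controllers enters the basis when its profit ≥ yᵀa₃ = 4·1 + 1·2 = 6.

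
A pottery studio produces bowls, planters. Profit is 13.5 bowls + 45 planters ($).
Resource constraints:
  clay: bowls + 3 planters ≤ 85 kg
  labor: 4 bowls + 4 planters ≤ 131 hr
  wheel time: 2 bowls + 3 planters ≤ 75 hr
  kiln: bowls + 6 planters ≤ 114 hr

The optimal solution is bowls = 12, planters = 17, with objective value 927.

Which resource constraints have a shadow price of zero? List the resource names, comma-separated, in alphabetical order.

clay, labor

clay: 63/85 (slack 22)
labor: 116/131 (slack 15)
wheel time: 75/75 (binding)
kiln: 114/114 (binding)
By complementary slackness, a constraint with positive slack has shadow price 0 → clay, labor.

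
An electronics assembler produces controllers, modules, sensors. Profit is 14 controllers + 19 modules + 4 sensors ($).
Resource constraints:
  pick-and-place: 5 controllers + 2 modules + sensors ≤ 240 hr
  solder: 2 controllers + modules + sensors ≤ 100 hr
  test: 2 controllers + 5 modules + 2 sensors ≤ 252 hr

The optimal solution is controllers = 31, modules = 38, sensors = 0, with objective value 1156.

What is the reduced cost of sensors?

-6

At the optimum: pick-and-place uses 231 of 240 (slack = 9); solder uses 100 of 100 (binding); test uses 252 of 252 (binding).
By complementary slackness, y = 0 for the non-binding constraint.
The binding rows give the dual system: 2·y_solder + 2·y_test = 14 and 1·y_solder + 5·y_test = 19.
Solving: y_solder = 4, y_test = 3.
Reduced cost of sensors: c₃ − yᵀa₃ = 4 − (4·1 + 3·2) = 4 − 10 = -6.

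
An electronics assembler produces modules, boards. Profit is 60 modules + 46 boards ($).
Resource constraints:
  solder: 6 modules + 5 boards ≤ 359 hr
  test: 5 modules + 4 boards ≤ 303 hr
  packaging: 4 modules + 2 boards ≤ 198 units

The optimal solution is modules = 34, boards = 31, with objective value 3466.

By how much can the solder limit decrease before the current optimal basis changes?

62

Binding constraints: solder, packaging. The basis is B = [[6,5],[4,2]] with det -8.
Per unit decrease in solder, x* moves by d = (0.25, -0.5).
The basis stays optimal until boards reaches 0; allowable decrease = 62 hr.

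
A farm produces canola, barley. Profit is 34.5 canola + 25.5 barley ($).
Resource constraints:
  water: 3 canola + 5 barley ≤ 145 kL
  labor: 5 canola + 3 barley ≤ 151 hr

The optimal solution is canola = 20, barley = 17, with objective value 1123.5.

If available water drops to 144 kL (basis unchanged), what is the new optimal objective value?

Check each constraint at x*: water 145/145 (tight); labor 151/151 (tight).
From A_Bᵀ y = c: 3·y_water + 5·y_labor = 34.5; 5·y_water + 3·y_labor = 25.5.
→ y_water = 1.5 and y_labor = 6.
Δz = y_water·Δb = 1.5 × (-1) = -1.5, so new z* = 1123.5 − 1.5 = 1122.

1122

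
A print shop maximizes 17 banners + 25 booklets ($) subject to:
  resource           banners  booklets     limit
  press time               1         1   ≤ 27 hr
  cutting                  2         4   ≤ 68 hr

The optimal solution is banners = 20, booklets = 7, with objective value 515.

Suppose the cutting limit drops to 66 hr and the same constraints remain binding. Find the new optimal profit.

Check each constraint at x*: press time 27/27 (tight); cutting 68/68 (tight).
Dual feasibility on the basic columns requires 1·y_press time + 2·y_cutting = 17, 1·y_press time + 4·y_cutting = 25.
Solving: y_press time = 9, y_cutting = 4.
Δz = y_cutting·Δb = 4 × (-2) = -8, so new z* = 515 − 8 = 507.

507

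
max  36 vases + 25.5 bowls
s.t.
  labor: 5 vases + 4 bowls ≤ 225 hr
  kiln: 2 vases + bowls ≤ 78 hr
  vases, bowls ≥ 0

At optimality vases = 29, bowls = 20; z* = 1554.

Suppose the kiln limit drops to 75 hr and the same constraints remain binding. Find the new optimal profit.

Check each constraint at x*: labor 225/225 (tight); kiln 78/78 (tight).
Dual feasibility on the basic columns requires 5·y_labor + 2·y_kiln = 36, 4·y_labor + 1·y_kiln = 25.5.
→ y_labor = 5 and y_kiln = 5.5.
Δz = y_kiln·Δb = 5.5 × (-3) = -16.5, so new z* = 1554 − 16.5 = 1537.5.

1537.5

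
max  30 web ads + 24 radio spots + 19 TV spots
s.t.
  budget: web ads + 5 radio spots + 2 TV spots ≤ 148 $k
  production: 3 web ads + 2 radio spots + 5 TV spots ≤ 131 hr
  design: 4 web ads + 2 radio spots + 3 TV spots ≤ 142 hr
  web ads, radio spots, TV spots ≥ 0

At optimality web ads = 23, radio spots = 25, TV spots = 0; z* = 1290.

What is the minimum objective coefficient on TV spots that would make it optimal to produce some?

25

At the optimum: budget uses 148 of 148 (binding); production uses 119 of 131 (slack = 12); design uses 142 of 142 (binding).
Since production is not tight, its dual is 0.
Dual feasibility on the basic columns requires 1·y_budget + 4·y_design = 30, 5·y_budget + 2·y_design = 24.
Solving: y_budget = 2, y_design = 7.
TV spots enters the basis when its profit ≥ yᵀa₃ = 2·2 + 7·3 = 25.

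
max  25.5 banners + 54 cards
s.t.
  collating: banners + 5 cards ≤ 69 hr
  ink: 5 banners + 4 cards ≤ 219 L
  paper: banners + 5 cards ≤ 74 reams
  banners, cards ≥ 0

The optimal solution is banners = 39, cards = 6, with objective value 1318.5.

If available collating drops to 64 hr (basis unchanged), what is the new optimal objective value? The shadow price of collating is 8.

1278.5

Δb = -5, so new z* = 1318.5 + (8)·(-5) = 1318.5 − 40 = 1278.5.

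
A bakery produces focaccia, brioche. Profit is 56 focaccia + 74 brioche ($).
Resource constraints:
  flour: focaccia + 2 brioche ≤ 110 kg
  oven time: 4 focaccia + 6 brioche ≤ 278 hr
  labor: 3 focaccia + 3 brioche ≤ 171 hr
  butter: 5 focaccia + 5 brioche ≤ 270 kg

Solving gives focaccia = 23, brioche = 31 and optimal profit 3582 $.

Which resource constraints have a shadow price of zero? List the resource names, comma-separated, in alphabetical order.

flour: 85/110 (slack 25)
oven time: 278/278 (binding)
labor: 162/171 (slack 9)
butter: 270/270 (binding)
By complementary slackness, a constraint with positive slack has shadow price 0 → flour, labor.

flour, labor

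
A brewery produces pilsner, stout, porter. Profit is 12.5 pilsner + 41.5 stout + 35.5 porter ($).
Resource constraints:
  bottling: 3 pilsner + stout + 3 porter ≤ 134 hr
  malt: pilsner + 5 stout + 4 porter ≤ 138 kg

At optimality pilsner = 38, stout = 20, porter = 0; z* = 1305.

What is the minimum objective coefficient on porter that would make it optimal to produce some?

36.5

At the optimum: bottling uses 134 of 134 (binding); malt uses 138 of 138 (binding).
The binding rows give the dual system: 3·y_bottling + 1·y_malt = 12.5 and 1·y_bottling + 5·y_malt = 41.5.
This yields shadow prices y_bottling = 1.5, y_malt = 8.
porter enters the basis when its profit ≥ yᵀa₃ = 1.5·3 + 8·4 = 36.5.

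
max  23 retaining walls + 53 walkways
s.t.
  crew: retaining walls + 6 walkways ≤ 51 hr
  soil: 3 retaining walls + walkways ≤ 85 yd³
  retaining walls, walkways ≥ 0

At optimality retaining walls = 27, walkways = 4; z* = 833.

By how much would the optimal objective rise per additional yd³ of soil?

Check each constraint at x*: crew 51/51 (tight); soil 85/85 (tight).
Dual feasibility on the basic columns requires 1·y_crew + 3·y_soil = 23, 6·y_crew + 1·y_soil = 53.
→ y_crew = 8 and y_soil = 5.
Shadow price of soil = 5.

5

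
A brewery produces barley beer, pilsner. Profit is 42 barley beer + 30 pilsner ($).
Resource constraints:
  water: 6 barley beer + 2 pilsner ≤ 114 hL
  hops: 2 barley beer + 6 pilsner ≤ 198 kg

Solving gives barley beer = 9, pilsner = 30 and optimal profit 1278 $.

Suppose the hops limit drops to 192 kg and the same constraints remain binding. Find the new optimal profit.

1260

At the optimum: water uses 114 of 114 (binding); hops uses 198 of 198 (binding).
Dual feasibility on the basic columns requires 6·y_water + 2·y_hops = 42, 2·y_water + 6·y_hops = 30.
→ y_water = 6 and y_hops = 3.
Δz = y_hops·Δb = 3 × (-6) = -18, so new z* = 1278 − 18 = 1260.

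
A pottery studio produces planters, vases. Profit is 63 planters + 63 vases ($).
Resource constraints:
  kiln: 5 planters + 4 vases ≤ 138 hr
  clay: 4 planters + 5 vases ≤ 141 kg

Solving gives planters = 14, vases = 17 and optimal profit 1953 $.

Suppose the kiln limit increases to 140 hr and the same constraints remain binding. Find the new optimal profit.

1967

At the optimum: kiln uses 138 of 138 (binding); clay uses 141 of 141 (binding).
Dual feasibility on the basic columns requires 5·y_kiln + 4·y_clay = 63, 4·y_kiln + 5·y_clay = 63.
Solving: y_kiln = 7, y_clay = 7.
Δz = y_kiln·Δb = 7 × (2) = 14, so new z* = 1953 + 14 = 1967.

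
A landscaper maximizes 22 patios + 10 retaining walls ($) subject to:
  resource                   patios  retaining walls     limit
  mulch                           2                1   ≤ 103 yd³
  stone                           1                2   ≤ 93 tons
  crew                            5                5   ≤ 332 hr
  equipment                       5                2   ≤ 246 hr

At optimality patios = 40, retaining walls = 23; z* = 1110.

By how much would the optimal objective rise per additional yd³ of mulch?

At the optimum: mulch uses 103 of 103 (binding); stone uses 86 of 93 (slack = 7); crew uses 315 of 332 (slack = 17); equipment uses 246 of 246 (binding).
By complementary slackness, y = 0 for the non-binding constraints.
From A_Bᵀ y = c: 2·y_mulch + 5·y_equipment = 22; 1·y_mulch + 2·y_equipment = 10.
This yields shadow prices y_mulch = 6, y_equipment = 2.
Shadow price of mulch = 6.

6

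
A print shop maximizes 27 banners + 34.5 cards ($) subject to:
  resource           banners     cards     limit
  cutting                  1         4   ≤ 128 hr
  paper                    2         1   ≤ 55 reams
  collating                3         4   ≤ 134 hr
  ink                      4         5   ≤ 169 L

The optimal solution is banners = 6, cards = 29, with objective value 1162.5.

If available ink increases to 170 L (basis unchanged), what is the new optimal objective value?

1167

Binding: collating and ink. Non-binding: cutting (6 unused), paper (14 unused).
By complementary slackness, y = 0 for the non-binding constraints.
Dual feasibility on the basic columns requires 3·y_collating + 4·y_ink = 27, 4·y_collating + 5·y_ink = 34.5.
→ y_collating = 3 and y_ink = 4.5.
Δz = y_ink·Δb = 4.5 × (1) = 4.5, so new z* = 1162.5 + 4.5 = 1167.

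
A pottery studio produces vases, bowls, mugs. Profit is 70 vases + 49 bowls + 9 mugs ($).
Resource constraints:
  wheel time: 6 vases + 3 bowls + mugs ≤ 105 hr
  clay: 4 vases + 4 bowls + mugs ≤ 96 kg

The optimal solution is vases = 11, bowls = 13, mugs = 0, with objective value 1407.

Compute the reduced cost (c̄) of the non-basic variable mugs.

Check each constraint at x*: wheel time 105/105 (tight); clay 96/96 (tight).
From A_Bᵀ y = c: 6·y_wheel time + 4·y_clay = 70; 3·y_wheel time + 4·y_clay = 49.
This yields shadow prices y_wheel time = 7, y_clay = 7.
Reduced cost of mugs: c₃ − yᵀa₃ = 9 − (7·1 + 7·1) = 9 − 14 = -5.

-5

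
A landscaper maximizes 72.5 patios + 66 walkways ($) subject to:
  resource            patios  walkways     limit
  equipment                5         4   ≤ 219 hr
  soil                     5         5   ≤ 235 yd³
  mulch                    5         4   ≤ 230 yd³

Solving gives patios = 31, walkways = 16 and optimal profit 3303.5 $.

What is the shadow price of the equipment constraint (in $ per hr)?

At the optimum: equipment uses 219 of 219 (binding); soil uses 235 of 235 (binding); mulch uses 219 of 230 (slack = 11).
By complementary slackness, y = 0 for the non-binding constraint.
The binding rows give the dual system: 5·y_equipment + 5·y_soil = 72.5 and 4·y_equipment + 5·y_soil = 66.
This yields shadow prices y_equipment = 6.5, y_soil = 8.
Shadow price of equipment = 6.5.

6.5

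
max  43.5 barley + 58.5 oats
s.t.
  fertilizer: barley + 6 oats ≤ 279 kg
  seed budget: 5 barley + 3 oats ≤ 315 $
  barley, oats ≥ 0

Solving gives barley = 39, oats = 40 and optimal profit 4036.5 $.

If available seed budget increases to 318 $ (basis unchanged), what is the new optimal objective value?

4059

Both fertilizer and seed budget are binding at x*.
Dual feasibility on the basic columns requires 1·y_fertilizer + 5·y_seed budget = 43.5, 6·y_fertilizer + 3·y_seed budget = 58.5.
→ y_fertilizer = 6 and y_seed budget = 7.5.
Δz = y_seed budget·Δb = 7.5 × (3) = 22.5, so new z* = 4036.5 + 22.5 = 4059.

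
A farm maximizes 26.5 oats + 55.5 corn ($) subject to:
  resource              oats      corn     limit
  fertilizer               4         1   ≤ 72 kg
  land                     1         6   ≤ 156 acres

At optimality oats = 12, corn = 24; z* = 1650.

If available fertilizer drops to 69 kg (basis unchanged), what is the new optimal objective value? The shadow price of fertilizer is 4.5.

Δb = -3, so new z* = 1650 + (4.5)·(-3) = 1650 − 13.5 = 1636.5.

1636.5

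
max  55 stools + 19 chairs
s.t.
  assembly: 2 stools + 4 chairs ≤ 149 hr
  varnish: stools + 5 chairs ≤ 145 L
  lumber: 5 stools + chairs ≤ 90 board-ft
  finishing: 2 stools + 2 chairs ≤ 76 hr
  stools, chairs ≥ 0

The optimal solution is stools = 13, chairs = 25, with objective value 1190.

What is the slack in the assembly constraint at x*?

23

assembly used = 2·13 + 4·25 = 126; slack = 149 − 126 = 23.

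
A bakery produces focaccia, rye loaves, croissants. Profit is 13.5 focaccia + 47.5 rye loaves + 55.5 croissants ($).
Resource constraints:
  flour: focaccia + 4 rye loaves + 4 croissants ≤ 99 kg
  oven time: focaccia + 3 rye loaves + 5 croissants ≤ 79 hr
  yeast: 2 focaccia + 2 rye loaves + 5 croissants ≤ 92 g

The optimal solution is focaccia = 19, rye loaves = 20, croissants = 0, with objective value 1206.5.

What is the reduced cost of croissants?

-5

Check each constraint at x*: flour 99/99 (tight); oven time 79/79 (tight); yeast 78/92 (slack 14).
Since yeast is not tight, its dual is 0.
From A_Bᵀ y = c: 1·y_flour + 1·y_oven time = 13.5; 4·y_flour + 3·y_oven time = 47.5.
Solving: y_flour = 7, y_oven time = 6.5.
Reduced cost of croissants: c₃ − yᵀa₃ = 55.5 − (7·4 + 6.5·5) = 55.5 − 60.5 = -5.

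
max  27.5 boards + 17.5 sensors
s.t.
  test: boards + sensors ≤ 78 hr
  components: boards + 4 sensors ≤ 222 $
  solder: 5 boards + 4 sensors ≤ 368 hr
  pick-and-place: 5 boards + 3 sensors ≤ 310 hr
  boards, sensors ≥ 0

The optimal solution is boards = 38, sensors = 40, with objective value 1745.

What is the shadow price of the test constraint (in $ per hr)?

2.5

At the optimum: test uses 78 of 78 (binding); components uses 198 of 222 (slack = 24); solder uses 350 of 368 (slack = 18); pick-and-place uses 310 of 310 (binding).
By complementary slackness, y = 0 for the non-binding constraints.
Dual feasibility on the basic columns requires 1·y_test + 5·y_pick-and-place = 27.5, 1·y_test + 3·y_pick-and-place = 17.5.
Solving: y_test = 2.5, y_pick-and-place = 5.
Shadow price of test = 2.5.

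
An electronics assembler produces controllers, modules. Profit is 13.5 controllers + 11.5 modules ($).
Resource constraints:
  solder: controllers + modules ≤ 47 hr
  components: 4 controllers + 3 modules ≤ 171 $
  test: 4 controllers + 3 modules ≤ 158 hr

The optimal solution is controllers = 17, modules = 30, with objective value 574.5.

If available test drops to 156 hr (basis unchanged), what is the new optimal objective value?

Binding: solder and test. Non-binding: components (13 unused).
By complementary slackness, y = 0 for the non-binding constraint.
From A_Bᵀ y = c: 1·y_solder + 4·y_test = 13.5; 1·y_solder + 3·y_test = 11.5.
Solving: y_solder = 5.5, y_test = 2.
Δz = y_test·Δb = 2 × (-2) = -4, so new z* = 574.5 − 4 = 570.5.

570.5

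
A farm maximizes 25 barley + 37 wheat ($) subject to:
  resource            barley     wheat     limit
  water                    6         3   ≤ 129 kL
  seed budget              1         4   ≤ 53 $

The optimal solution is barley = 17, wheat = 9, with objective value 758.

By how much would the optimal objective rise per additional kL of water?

3

Both water and seed budget are binding at x*.
From A_Bᵀ y = c: 6·y_water + 1·y_seed budget = 25; 3·y_water + 4·y_seed budget = 37.
This yields shadow prices y_water = 3, y_seed budget = 7.
Shadow price of water = 3.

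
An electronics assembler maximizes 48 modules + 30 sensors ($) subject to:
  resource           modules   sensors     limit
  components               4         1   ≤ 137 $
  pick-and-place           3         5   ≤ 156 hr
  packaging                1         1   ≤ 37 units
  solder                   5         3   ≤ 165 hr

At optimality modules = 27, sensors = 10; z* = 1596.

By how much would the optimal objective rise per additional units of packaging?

Check each constraint at x*: components 118/137 (slack 19); pick-and-place 131/156 (slack 25); packaging 37/37 (tight); solder 165/165 (tight).
By complementary slackness, y = 0 for the non-binding constraints.
Dual feasibility on the basic columns requires 1·y_packaging + 5·y_solder = 48, 1·y_packaging + 3·y_solder = 30.
Solving: y_packaging = 3, y_solder = 9.
Shadow price of packaging = 3.

3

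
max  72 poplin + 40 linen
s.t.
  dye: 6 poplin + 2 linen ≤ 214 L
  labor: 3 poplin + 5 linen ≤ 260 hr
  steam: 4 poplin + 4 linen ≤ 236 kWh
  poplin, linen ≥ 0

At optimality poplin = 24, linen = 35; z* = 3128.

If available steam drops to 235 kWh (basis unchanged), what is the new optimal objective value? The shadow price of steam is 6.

3122

Δb = -1, so new z* = 3128 + (6)·(-1) = 3128 − 6 = 3122.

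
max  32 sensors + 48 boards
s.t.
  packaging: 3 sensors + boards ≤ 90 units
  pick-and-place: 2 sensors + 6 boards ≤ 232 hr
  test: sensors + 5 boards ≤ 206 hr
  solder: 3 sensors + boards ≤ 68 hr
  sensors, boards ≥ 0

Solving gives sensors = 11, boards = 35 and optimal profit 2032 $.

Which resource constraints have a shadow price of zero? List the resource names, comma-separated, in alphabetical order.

packaging: 68/90 (slack 22)
pick-and-place: 232/232 (binding)
test: 186/206 (slack 20)
solder: 68/68 (binding)
By complementary slackness, a constraint with positive slack has shadow price 0 → packaging, test.

packaging, test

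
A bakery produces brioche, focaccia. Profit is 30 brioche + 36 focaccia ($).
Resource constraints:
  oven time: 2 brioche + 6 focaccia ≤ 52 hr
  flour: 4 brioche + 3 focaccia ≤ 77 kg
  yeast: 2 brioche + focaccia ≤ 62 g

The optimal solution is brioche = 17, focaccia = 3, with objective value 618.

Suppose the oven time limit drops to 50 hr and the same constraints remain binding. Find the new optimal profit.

At the optimum: oven time uses 52 of 52 (binding); flour uses 77 of 77 (binding); yeast uses 37 of 62 (slack = 25).
Slack constraints have shadow price 0 (complementary slackness).
Dual feasibility on the basic columns requires 2·y_oven time + 4·y_flour = 30, 6·y_oven time + 3·y_flour = 36.
Solving: y_oven time = 3, y_flour = 6.
Δz = y_oven time·Δb = 3 × (-2) = -6, so new z* = 618 − 6 = 612.

612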